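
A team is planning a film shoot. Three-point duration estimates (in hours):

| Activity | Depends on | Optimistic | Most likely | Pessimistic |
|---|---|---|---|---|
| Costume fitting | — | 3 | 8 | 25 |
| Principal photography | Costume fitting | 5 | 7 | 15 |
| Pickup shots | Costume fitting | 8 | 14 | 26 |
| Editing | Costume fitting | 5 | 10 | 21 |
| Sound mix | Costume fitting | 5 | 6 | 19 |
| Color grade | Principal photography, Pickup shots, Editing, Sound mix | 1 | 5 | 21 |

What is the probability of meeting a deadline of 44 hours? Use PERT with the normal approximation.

0.981

te_Costume fitting = (3 + 4·8 + 25)/6 = 60/6 = 10; σ²_Costume fitting = ((25−3)/6)² = 13.444
te_Principal photography = (5 + 4·7 + 15)/6 = 48/6 = 8; σ²_Principal photography = ((15−5)/6)² = 2.778
te_Pickup shots = (8 + 4·14 + 26)/6 = 90/6 = 15; σ²_Pickup shots = ((26−8)/6)² = 9.000
te_Editing = (5 + 4·10 + 21)/6 = 66/6 = 11; σ²_Editing = ((21−5)/6)² = 7.111
te_Sound mix = (5 + 4·6 + 19)/6 = 48/6 = 8; σ²_Sound mix = ((19−5)/6)² = 5.444
te_Color grade = (1 + 4·5 + 21)/6 = 42/6 = 7; σ²_Color grade = ((21−1)/6)² = 11.111

Forward pass:
ES_Costume fitting = 0; EF_Costume fitting = 10
ES_Principal photography = 10; EF_Principal photography = 10+8 = 18
ES_Pickup shots = 10; EF_Pickup shots = 10+15 = 25
ES_Editing = 10; EF_Editing = 10+11 = 21
ES_Sound mix = 10; EF_Sound mix = 10+8 = 18
ES_Color grade = max(EF_Principal photography=18, EF_Pickup shots=25, EF_Editing=21, EF_Sound mix=18) = 25; EF_Color grade = 25+7 = 32
Expected project duration μ = 32 hours. Critical path: Costume fitting → Pickup shots → Color grade.

Variance along critical path = 13.444 + 9.000 + 11.111 = 33.556; σ = √33.556 = 5.793 hours.
Z = (44 − 32) / 5.793 = 2.072
P(T ≤ 44) = Φ(2.072) ≈ 0.981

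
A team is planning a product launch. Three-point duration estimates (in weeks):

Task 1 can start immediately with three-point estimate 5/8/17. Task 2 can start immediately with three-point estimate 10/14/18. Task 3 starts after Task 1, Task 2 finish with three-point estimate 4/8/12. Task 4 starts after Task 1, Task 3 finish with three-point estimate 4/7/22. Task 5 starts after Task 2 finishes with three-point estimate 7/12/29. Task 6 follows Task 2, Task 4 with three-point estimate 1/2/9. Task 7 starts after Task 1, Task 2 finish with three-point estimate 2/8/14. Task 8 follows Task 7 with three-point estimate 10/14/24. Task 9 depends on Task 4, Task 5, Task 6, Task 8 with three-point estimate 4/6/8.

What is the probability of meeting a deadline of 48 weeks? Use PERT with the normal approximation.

0.928

te_Task 1 = (5 + 4·8 + 17)/6 = 54/6 = 9; σ²_Task 1 = ((17−5)/6)² = 4.000
te_Task 2 = (10 + 4·14 + 18)/6 = 84/6 = 14; σ²_Task 2 = ((18−10)/6)² = 1.778
te_Task 3 = (4 + 4·8 + 12)/6 = 48/6 = 8; σ²_Task 3 = ((12−4)/6)² = 1.778
te_Task 4 = (4 + 4·7 + 22)/6 = 54/6 = 9; σ²_Task 4 = ((22−4)/6)² = 9.000
te_Task 5 = (7 + 4·12 + 29)/6 = 84/6 = 14; σ²_Task 5 = ((29−7)/6)² = 13.444
te_Task 6 = (1 + 4·2 + 9)/6 = 18/6 = 3; σ²_Task 6 = ((9−1)/6)² = 1.778
te_Task 7 = (2 + 4·8 + 14)/6 = 48/6 = 8; σ²_Task 7 = ((14−2)/6)² = 4.000
te_Task 8 = (10 + 4·14 + 24)/6 = 90/6 = 15; σ²_Task 8 = ((24−10)/6)² = 5.444
te_Task 9 = (4 + 4·6 + 8)/6 = 36/6 = 6; σ²_Task 9 = ((8−4)/6)² = 0.444

Forward pass:
ES_Task 1 = 0; EF_Task 1 = 9
ES_Task 2 = 0; EF_Task 2 = 14
ES_Task 3 = max(EF_Task 1=9, EF_Task 2=14) = 14; EF_Task 3 = 14+8 = 22
ES_Task 4 = max(EF_Task 1=9, EF_Task 3=22) = 22; EF_Task 4 = 22+9 = 31
ES_Task 5 = 14; EF_Task 5 = 14+14 = 28
ES_Task 6 = max(EF_Task 2=14, EF_Task 4=31) = 31; EF_Task 6 = 31+3 = 34
ES_Task 7 = max(EF_Task 1=9, EF_Task 2=14) = 14; EF_Task 7 = 14+8 = 22
ES_Task 8 = 22; EF_Task 8 = 22+15 = 37
ES_Task 9 = max(EF_Task 4=31, EF_Task 5=28, EF_Task 6=34, EF_Task 8=37) = 37; EF_Task 9 = 37+6 = 43
Expected project duration μ = 43 weeks. Critical path: Task 2 → Task 7 → Task 8 → Task 9.

Variance along critical path = 1.778 + 4.000 + 5.444 + 0.444 = 11.667; σ = √11.667 = 3.416 weeks.
Z = (48 − 43) / 3.416 = 1.464
P(T ≤ 48) = Φ(1.464) ≈ 0.928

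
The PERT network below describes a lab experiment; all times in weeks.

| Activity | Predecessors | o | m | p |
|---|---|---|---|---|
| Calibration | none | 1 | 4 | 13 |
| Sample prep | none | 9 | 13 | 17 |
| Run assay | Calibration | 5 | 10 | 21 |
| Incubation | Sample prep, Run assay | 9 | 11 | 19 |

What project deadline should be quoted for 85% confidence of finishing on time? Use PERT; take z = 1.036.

31.9 weeks

te_Calibration = (1 + 4·4 + 13)/6 = 30/6 = 5; σ²_Calibration = ((13−1)/6)² = 4.000
te_Sample prep = (9 + 4·13 + 17)/6 = 78/6 = 13; σ²_Sample prep = ((17−9)/6)² = 1.778
te_Run assay = (5 + 4·10 + 21)/6 = 66/6 = 11; σ²_Run assay = ((21−5)/6)² = 7.111
te_Incubation = (9 + 4·11 + 19)/6 = 72/6 = 12; σ²_Incubation = ((19−9)/6)² = 2.778

Forward pass:
ES_Calibration = 0; EF_Calibration = 5
ES_Sample prep = 0; EF_Sample prep = 13
ES_Run assay = 5; EF_Run assay = 5+11 = 16
ES_Incubation = max(EF_Sample prep=13, EF_Run assay=16) = 16; EF_Incubation = 16+12 = 28
Expected project duration μ = 28 weeks. Critical path: Calibration → Run assay → Incubation.

Variance along critical path = 4.000 + 7.111 + 2.778 = 13.889; σ = 3.727 weeks.
D = μ + z·σ = 28 + 1.036·3.727 = 31.9 weeks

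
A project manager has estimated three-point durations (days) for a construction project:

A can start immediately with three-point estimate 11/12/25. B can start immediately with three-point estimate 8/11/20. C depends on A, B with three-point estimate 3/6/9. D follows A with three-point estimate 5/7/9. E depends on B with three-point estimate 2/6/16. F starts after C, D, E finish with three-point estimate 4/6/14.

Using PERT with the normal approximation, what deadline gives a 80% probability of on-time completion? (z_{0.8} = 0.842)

30.5 days

te_A = (11 + 4·12 + 25)/6 = 84/6 = 14; σ²_A = ((25−11)/6)² = 5.444
te_B = (8 + 4·11 + 20)/6 = 72/6 = 12; σ²_B = ((20−8)/6)² = 4.000
te_C = (3 + 4·6 + 9)/6 = 36/6 = 6; σ²_C = ((9−3)/6)² = 1.000
te_D = (5 + 4·7 + 9)/6 = 42/6 = 7; σ²_D = ((9−5)/6)² = 0.444
te_E = (2 + 4·6 + 16)/6 = 42/6 = 7; σ²_E = ((16−2)/6)² = 5.444
te_F = (4 + 4·6 + 14)/6 = 42/6 = 7; σ²_F = ((14−4)/6)² = 2.778

Forward pass:
ES_A = 0; EF_A = 14
ES_B = 0; EF_B = 12
ES_C = max(EF_A=14, EF_B=12) = 14; EF_C = 14+6 = 20
ES_D = 14; EF_D = 14+7 = 21
ES_E = 12; EF_E = 12+7 = 19
ES_F = max(EF_C=20, EF_D=21, EF_E=19) = 21; EF_F = 21+7 = 28
Expected project duration μ = 28 days. Critical path: A → D → F.

Variance along critical path = 5.444 + 0.444 + 2.778 = 8.667; σ = 2.944 days.
D = μ + z·σ = 28 + 0.842·2.944 = 30.5 days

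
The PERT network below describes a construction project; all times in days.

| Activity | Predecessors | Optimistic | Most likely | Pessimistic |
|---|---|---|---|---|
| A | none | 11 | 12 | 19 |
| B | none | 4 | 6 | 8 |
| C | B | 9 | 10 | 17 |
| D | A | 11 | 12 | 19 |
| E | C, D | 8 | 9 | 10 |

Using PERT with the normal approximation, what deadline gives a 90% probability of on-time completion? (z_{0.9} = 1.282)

37.5 days

te_A = (11 + 4·12 + 19)/6 = 78/6 = 13; σ²_A = ((19−11)/6)² = 1.778
te_B = (4 + 4·6 + 8)/6 = 36/6 = 6; σ²_B = ((8−4)/6)² = 0.444
te_C = (9 + 4·10 + 17)/6 = 66/6 = 11; σ²_C = ((17−9)/6)² = 1.778
te_D = (11 + 4·12 + 19)/6 = 78/6 = 13; σ²_D = ((19−11)/6)² = 1.778
te_E = (8 + 4·9 + 10)/6 = 54/6 = 9; σ²_E = ((10−8)/6)² = 0.111

Forward pass:
ES_A = 0; EF_A = 13
ES_B = 0; EF_B = 6
ES_C = 6; EF_C = 6+11 = 17
ES_D = 13; EF_D = 13+13 = 26
ES_E = max(EF_C=17, EF_D=26) = 26; EF_E = 26+9 = 35
Expected project duration μ = 35 days. Critical path: A → D → E.

Variance along critical path = 1.778 + 1.778 + 0.111 = 3.667; σ = 1.915 days.
D = μ + z·σ = 35 + 1.282·1.915 = 37.5 days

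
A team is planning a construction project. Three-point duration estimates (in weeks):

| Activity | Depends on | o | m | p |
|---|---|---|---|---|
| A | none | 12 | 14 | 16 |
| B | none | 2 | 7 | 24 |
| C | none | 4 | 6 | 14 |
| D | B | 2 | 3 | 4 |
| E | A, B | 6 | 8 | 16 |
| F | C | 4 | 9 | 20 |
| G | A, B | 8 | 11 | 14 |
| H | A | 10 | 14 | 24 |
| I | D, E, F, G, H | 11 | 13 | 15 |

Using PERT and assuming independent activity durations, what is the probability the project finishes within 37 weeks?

0.023

te_A = (12 + 4·14 + 16)/6 = 84/6 = 14; σ²_A = ((16−12)/6)² = 0.444
te_B = (2 + 4·7 + 24)/6 = 54/6 = 9; σ²_B = ((24−2)/6)² = 13.444
te_C = (4 + 4·6 + 14)/6 = 42/6 = 7; σ²_C = ((14−4)/6)² = 2.778
te_D = (2 + 4·3 + 4)/6 = 18/6 = 3; σ²_D = ((4−2)/6)² = 0.111
te_E = (6 + 4·8 + 16)/6 = 54/6 = 9; σ²_E = ((16−6)/6)² = 2.778
te_F = (4 + 4·9 + 20)/6 = 60/6 = 10; σ²_F = ((20−4)/6)² = 7.111
te_G = (8 + 4·11 + 14)/6 = 66/6 = 11; σ²_G = ((14−8)/6)² = 1.000
te_H = (10 + 4·14 + 24)/6 = 90/6 = 15; σ²_H = ((24−10)/6)² = 5.444
te_I = (11 + 4·13 + 15)/6 = 78/6 = 13; σ²_I = ((15−11)/6)² = 0.444

Forward pass:
ES_A = 0; EF_A = 14
ES_B = 0; EF_B = 9
ES_C = 0; EF_C = 7
ES_D = 9; EF_D = 9+3 = 12
ES_E = max(EF_A=14, EF_B=9) = 14; EF_E = 14+9 = 23
ES_F = 7; EF_F = 7+10 = 17
ES_G = max(EF_A=14, EF_B=9) = 14; EF_G = 14+11 = 25
ES_H = 14; EF_H = 14+15 = 29
ES_I = max(EF_D=12, EF_E=23, EF_F=17, EF_G=25, EF_H=29) = 29; EF_I = 29+13 = 42
Expected project duration μ = 42 weeks. Critical path: A → H → I.

Variance along critical path = 0.444 + 5.444 + 0.444 = 6.333; σ = √6.333 = 2.517 weeks.
Z = (37 − 42) / 2.517 = -1.987
P(T ≤ 37) = Φ(-1.987) ≈ 0.023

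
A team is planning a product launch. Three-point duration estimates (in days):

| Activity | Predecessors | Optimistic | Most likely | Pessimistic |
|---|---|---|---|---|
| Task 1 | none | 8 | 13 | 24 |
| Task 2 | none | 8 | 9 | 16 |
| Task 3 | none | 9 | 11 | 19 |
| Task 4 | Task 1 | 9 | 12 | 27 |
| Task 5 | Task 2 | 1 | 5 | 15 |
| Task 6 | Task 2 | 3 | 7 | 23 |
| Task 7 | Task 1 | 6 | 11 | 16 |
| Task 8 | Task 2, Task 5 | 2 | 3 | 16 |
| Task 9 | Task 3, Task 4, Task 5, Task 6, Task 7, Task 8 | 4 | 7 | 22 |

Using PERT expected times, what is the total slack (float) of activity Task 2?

7 days

te_Task 1 = (8 + 4·13 + 24)/6 = 84/6 = 14
te_Task 2 = (8 + 4·9 + 16)/6 = 60/6 = 10
te_Task 3 = (9 + 4·11 + 19)/6 = 72/6 = 12
te_Task 4 = (9 + 4·12 + 27)/6 = 84/6 = 14
te_Task 5 = (1 + 4·5 + 15)/6 = 36/6 = 6
te_Task 6 = (3 + 4·7 + 23)/6 = 54/6 = 9
te_Task 7 = (6 + 4·11 + 16)/6 = 66/6 = 11
te_Task 8 = (2 + 4·3 + 16)/6 = 30/6 = 5
te_Task 9 = (4 + 4·7 + 22)/6 = 54/6 = 9

Forward pass:
ES_Task 1 = 0; EF_Task 1 = 14
ES_Task 2 = 0; EF_Task 2 = 10
ES_Task 3 = 0; EF_Task 3 = 12
ES_Task 4 = 14; EF_Task 4 = 14+14 = 28
ES_Task 5 = 10; EF_Task 5 = 10+6 = 16
ES_Task 6 = 10; EF_Task 6 = 10+9 = 19
ES_Task 7 = 14; EF_Task 7 = 14+11 = 25
ES_Task 8 = max(EF_Task 2=10, EF_Task 5=16) = 16; EF_Task 8 = 16+5 = 21
ES_Task 9 = max(EF_Task 3=12, EF_Task 4=28, EF_Task 5=16, EF_Task 6=19, EF_Task 7=25, EF_Task 8=21) = 28; EF_Task 9 = 28+9 = 37
Expected project duration μ = 37 days. Critical path: Task 1 → Task 4 → Task 9.

Backward pass:
LF_Task 9 = 37; LS_Task 9 = 37−9 = 28
LF_Task 8 = LS_Task 9 = 28; LS_Task 8 = 28−5 = 23
LF_Task 7 = LS_Task 9 = 28; LS_Task 7 = 28−11 = 17
LF_Task 6 = LS_Task 9 = 28; LS_Task 6 = 28−9 = 19
LF_Task 5 = min(LS_Task 8=23, LS_Task 9=28) = 23; LS_Task 5 = 23−6 = 17
LF_Task 4 = LS_Task 9 = 28; LS_Task 4 = 28−14 = 14
LF_Task 3 = LS_Task 9 = 28; LS_Task 3 = 28−12 = 16
LF_Task 2 = min(LS_Task 5=17, LS_Task 6=19, LS_Task 8=23) = 17; LS_Task 2 = 17−10 = 7
LF_Task 1 = min(LS_Task 4=14, LS_Task 7=17) = 14; LS_Task 1 = 14−14 = 0
Slack_Task 2 = LS_Task 2 − ES_Task 2 = 7 − 0 = 7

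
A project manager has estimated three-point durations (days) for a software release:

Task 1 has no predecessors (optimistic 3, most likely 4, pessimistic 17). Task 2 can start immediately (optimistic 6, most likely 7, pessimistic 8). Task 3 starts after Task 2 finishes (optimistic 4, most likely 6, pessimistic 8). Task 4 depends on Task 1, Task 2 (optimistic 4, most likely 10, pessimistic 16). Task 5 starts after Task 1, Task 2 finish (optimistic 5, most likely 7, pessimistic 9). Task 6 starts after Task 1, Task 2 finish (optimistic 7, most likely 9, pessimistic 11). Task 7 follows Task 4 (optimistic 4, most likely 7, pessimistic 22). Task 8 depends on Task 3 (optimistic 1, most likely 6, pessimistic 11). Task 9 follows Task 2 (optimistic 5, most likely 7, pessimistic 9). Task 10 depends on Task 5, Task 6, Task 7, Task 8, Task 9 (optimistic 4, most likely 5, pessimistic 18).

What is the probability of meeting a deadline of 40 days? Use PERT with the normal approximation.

te_Task 1 = (3 + 4·4 + 17)/6 = 36/6 = 6; σ²_Task 1 = ((17−3)/6)² = 5.444
te_Task 2 = (6 + 4·7 + 8)/6 = 42/6 = 7; σ²_Task 2 = ((8−6)/6)² = 0.111
te_Task 3 = (4 + 4·6 + 8)/6 = 36/6 = 6; σ²_Task 3 = ((8−4)/6)² = 0.444
te_Task 4 = (4 + 4·10 + 16)/6 = 60/6 = 10; σ²_Task 4 = ((16−4)/6)² = 4.000
te_Task 5 = (5 + 4·7 + 9)/6 = 42/6 = 7; σ²_Task 5 = ((9−5)/6)² = 0.444
te_Task 6 = (7 + 4·9 + 11)/6 = 54/6 = 9; σ²_Task 6 = ((11−7)/6)² = 0.444
te_Task 7 = (4 + 4·7 + 22)/6 = 54/6 = 9; σ²_Task 7 = ((22−4)/6)² = 9.000
te_Task 8 = (1 + 4·6 + 11)/6 = 36/6 = 6; σ²_Task 8 = ((11−1)/6)² = 2.778
te_Task 9 = (5 + 4·7 + 9)/6 = 42/6 = 7; σ²_Task 9 = ((9−5)/6)² = 0.444
te_Task 10 = (4 + 4·5 + 18)/6 = 42/6 = 7; σ²_Task 10 = ((18−4)/6)² = 5.444

Forward pass:
ES_Task 1 = 0; EF_Task 1 = 6
ES_Task 2 = 0; EF_Task 2 = 7
ES_Task 3 = 7; EF_Task 3 = 7+6 = 13
ES_Task 4 = max(EF_Task 1=6, EF_Task 2=7) = 7; EF_Task 4 = 7+10 = 17
ES_Task 5 = max(EF_Task 1=6, EF_Task 2=7) = 7; EF_Task 5 = 7+7 = 14
ES_Task 6 = max(EF_Task 1=6, EF_Task 2=7) = 7; EF_Task 6 = 7+9 = 16
ES_Task 7 = 17; EF_Task 7 = 17+9 = 26
ES_Task 8 = 13; EF_Task 8 = 13+6 = 19
ES_Task 9 = 7; EF_Task 9 = 7+7 = 14
ES_Task 10 = max(EF_Task 5=14, EF_Task 6=16, EF_Task 7=26, EF_Task 8=19, EF_Task 9=14) = 26; EF_Task 10 = 26+7 = 33
Expected project duration μ = 33 days. Critical path: Task 2 → Task 4 → Task 7 → Task 10.

Variance along critical path = 0.111 + 4.000 + 9.000 + 5.444 = 18.556; σ = √18.556 = 4.308 days.
Z = (40 − 33) / 4.308 = 1.625
P(T ≤ 40) = Φ(1.625) ≈ 0.948

0.948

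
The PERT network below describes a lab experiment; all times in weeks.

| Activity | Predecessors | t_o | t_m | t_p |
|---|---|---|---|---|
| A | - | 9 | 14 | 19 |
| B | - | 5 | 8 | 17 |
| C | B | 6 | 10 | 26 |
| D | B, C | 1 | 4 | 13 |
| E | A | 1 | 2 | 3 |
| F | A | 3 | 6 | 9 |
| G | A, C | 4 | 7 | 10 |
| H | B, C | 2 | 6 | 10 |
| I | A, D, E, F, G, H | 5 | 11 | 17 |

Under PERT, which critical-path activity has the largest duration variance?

te_A = (9 + 4·14 + 19)/6 = 84/6 = 14; σ²_A = ((19−9)/6)² = 2.778
te_B = (5 + 4·8 + 17)/6 = 54/6 = 9; σ²_B = ((17−5)/6)² = 4.000
te_C = (6 + 4·10 + 26)/6 = 72/6 = 12; σ²_C = ((26−6)/6)² = 11.111
te_D = (1 + 4·4 + 13)/6 = 30/6 = 5; σ²_D = ((13−1)/6)² = 4.000
te_E = (1 + 4·2 + 3)/6 = 12/6 = 2; σ²_E = ((3−1)/6)² = 0.111
te_F = (3 + 4·6 + 9)/6 = 36/6 = 6; σ²_F = ((9−3)/6)² = 1.000
te_G = (4 + 4·7 + 10)/6 = 42/6 = 7; σ²_G = ((10−4)/6)² = 1.000
te_H = (2 + 4·6 + 10)/6 = 36/6 = 6; σ²_H = ((10−2)/6)² = 1.778
te_I = (5 + 4·11 + 17)/6 = 66/6 = 11; σ²_I = ((17−5)/6)² = 4.000

Forward pass:
ES_A = 0; EF_A = 14
ES_B = 0; EF_B = 9
ES_C = 9; EF_C = 9+12 = 21
ES_D = max(EF_B=9, EF_C=21) = 21; EF_D = 21+5 = 26
ES_E = 14; EF_E = 14+2 = 16
ES_F = 14; EF_F = 14+6 = 20
ES_G = max(EF_A=14, EF_C=21) = 21; EF_G = 21+7 = 28
ES_H = max(EF_B=9, EF_C=21) = 21; EF_H = 21+6 = 27
ES_I = max(EF_A=14, EF_D=26, EF_E=16, EF_F=20, EF_G=28, EF_H=27) = 28; EF_I = 28+11 = 39
Expected project duration μ = 39 weeks. Critical path: B → C → G → I.

Variances on critical path: σ²_B=4.000, σ²_C=11.111, σ²_G=1.000, σ²_I=4.000.
Largest is σ²_C = 11.111.

C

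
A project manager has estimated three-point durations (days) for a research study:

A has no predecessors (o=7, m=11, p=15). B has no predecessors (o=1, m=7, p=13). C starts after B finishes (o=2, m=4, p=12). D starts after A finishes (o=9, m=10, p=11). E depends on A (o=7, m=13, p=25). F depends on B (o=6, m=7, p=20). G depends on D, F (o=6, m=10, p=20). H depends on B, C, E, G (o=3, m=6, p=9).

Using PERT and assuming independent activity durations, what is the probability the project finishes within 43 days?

0.958

te_A = (7 + 4·11 + 15)/6 = 66/6 = 11; σ²_A = ((15−7)/6)² = 1.778
te_B = (1 + 4·7 + 13)/6 = 42/6 = 7; σ²_B = ((13−1)/6)² = 4.000
te_C = (2 + 4·4 + 12)/6 = 30/6 = 5; σ²_C = ((12−2)/6)² = 2.778
te_D = (9 + 4·10 + 11)/6 = 60/6 = 10; σ²_D = ((11−9)/6)² = 0.111
te_E = (7 + 4·13 + 25)/6 = 84/6 = 14; σ²_E = ((25−7)/6)² = 9.000
te_F = (6 + 4·7 + 20)/6 = 54/6 = 9; σ²_F = ((20−6)/6)² = 5.444
te_G = (6 + 4·10 + 20)/6 = 66/6 = 11; σ²_G = ((20−6)/6)² = 5.444
te_H = (3 + 4·6 + 9)/6 = 36/6 = 6; σ²_H = ((9−3)/6)² = 1.000

Forward pass:
ES_A = 0; EF_A = 11
ES_B = 0; EF_B = 7
ES_C = 7; EF_C = 7+5 = 12
ES_D = 11; EF_D = 11+10 = 21
ES_E = 11; EF_E = 11+14 = 25
ES_F = 7; EF_F = 7+9 = 16
ES_G = max(EF_D=21, EF_F=16) = 21; EF_G = 21+11 = 32
ES_H = max(EF_B=7, EF_C=12, EF_E=25, EF_G=32) = 32; EF_H = 32+6 = 38
Expected project duration μ = 38 days. Critical path: A → D → G → H.

Variance along critical path = 1.778 + 0.111 + 5.444 + 1.000 = 8.333; σ = √8.333 = 2.887 days.
Z = (43 − 38) / 2.887 = 1.732
P(T ≤ 43) = Φ(1.732) ≈ 0.958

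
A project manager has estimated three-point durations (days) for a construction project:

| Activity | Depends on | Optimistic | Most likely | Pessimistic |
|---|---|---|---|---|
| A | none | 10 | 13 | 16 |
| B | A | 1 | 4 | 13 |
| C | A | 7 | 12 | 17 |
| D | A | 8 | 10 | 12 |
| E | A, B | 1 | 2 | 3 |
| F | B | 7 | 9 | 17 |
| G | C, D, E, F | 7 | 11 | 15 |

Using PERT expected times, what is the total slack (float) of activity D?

te_A = (10 + 4·13 + 16)/6 = 78/6 = 13
te_B = (1 + 4·4 + 13)/6 = 30/6 = 5
te_C = (7 + 4·12 + 17)/6 = 72/6 = 12
te_D = (8 + 4·10 + 12)/6 = 60/6 = 10
te_E = (1 + 4·2 + 3)/6 = 12/6 = 2
te_F = (7 + 4·9 + 17)/6 = 60/6 = 10
te_G = (7 + 4·11 + 15)/6 = 66/6 = 11

Forward pass:
ES_A = 0; EF_A = 13
ES_B = 13; EF_B = 13+5 = 18
ES_C = 13; EF_C = 13+12 = 25
ES_D = 13; EF_D = 13+10 = 23
ES_E = max(EF_A=13, EF_B=18) = 18; EF_E = 18+2 = 20
ES_F = 18; EF_F = 18+10 = 28
ES_G = max(EF_C=25, EF_D=23, EF_E=20, EF_F=28) = 28; EF_G = 28+11 = 39
Expected project duration μ = 39 days. Critical path: A → B → F → G.

Backward pass:
LF_G = 39; LS_G = 39−11 = 28
LF_F = LS_G = 28; LS_F = 28−10 = 18
LF_E = LS_G = 28; LS_E = 28−2 = 26
LF_D = LS_G = 28; LS_D = 28−10 = 18
LF_C = LS_G = 28; LS_C = 28−12 = 16
LF_B = min(LS_E=26, LS_F=18) = 18; LS_B = 18−5 = 13
LF_A = min(LS_B=13, LS_C=16, LS_D=18, LS_E=26) = 13; LS_A = 13−13 = 0
Slack_D = LS_D − ES_D = 18 − 13 = 5

5 days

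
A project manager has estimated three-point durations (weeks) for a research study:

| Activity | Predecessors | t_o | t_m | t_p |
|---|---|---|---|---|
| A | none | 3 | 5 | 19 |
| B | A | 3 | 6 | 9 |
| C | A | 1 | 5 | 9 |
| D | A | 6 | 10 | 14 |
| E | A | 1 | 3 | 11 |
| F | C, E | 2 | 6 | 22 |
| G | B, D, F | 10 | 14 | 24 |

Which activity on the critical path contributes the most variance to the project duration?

F

te_A = (3 + 4·5 + 19)/6 = 42/6 = 7; σ²_A = ((19−3)/6)² = 7.111
te_B = (3 + 4·6 + 9)/6 = 36/6 = 6; σ²_B = ((9−3)/6)² = 1.000
te_C = (1 + 4·5 + 9)/6 = 30/6 = 5; σ²_C = ((9−1)/6)² = 1.778
te_D = (6 + 4·10 + 14)/6 = 60/6 = 10; σ²_D = ((14−6)/6)² = 1.778
te_E = (1 + 4·3 + 11)/6 = 24/6 = 4; σ²_E = ((11−1)/6)² = 2.778
te_F = (2 + 4·6 + 22)/6 = 48/6 = 8; σ²_F = ((22−2)/6)² = 11.111
te_G = (10 + 4·14 + 24)/6 = 90/6 = 15; σ²_G = ((24−10)/6)² = 5.444

Forward pass:
ES_A = 0; EF_A = 7
ES_B = 7; EF_B = 7+6 = 13
ES_C = 7; EF_C = 7+5 = 12
ES_D = 7; EF_D = 7+10 = 17
ES_E = 7; EF_E = 7+4 = 11
ES_F = max(EF_C=12, EF_E=11) = 12; EF_F = 12+8 = 20
ES_G = max(EF_B=13, EF_D=17, EF_F=20) = 20; EF_G = 20+15 = 35
Expected project duration μ = 35 weeks. Critical path: A → C → F → G.

Variances on critical path: σ²_A=7.111, σ²_C=1.778, σ²_F=11.111, σ²_G=5.444.
Largest is σ²_F = 11.111.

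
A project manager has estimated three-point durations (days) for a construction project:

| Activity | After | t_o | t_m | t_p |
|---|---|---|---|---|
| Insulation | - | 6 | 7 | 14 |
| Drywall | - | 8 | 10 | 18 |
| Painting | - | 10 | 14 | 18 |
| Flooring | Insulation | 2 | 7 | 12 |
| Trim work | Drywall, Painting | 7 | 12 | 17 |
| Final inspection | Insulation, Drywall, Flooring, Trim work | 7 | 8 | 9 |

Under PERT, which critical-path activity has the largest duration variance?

Trim work

te_Insulation = (6 + 4·7 + 14)/6 = 48/6 = 8; σ²_Insulation = ((14−6)/6)² = 1.778
te_Drywall = (8 + 4·10 + 18)/6 = 66/6 = 11; σ²_Drywall = ((18−8)/6)² = 2.778
te_Painting = (10 + 4·14 + 18)/6 = 84/6 = 14; σ²_Painting = ((18−10)/6)² = 1.778
te_Flooring = (2 + 4·7 + 12)/6 = 42/6 = 7; σ²_Flooring = ((12−2)/6)² = 2.778
te_Trim work = (7 + 4·12 + 17)/6 = 72/6 = 12; σ²_Trim work = ((17−7)/6)² = 2.778
te_Final inspection = (7 + 4·8 + 9)/6 = 48/6 = 8; σ²_Final inspection = ((9−7)/6)² = 0.111

Forward pass:
ES_Insulation = 0; EF_Insulation = 8
ES_Drywall = 0; EF_Drywall = 11
ES_Painting = 0; EF_Painting = 14
ES_Flooring = 8; EF_Flooring = 8+7 = 15
ES_Trim work = max(EF_Drywall=11, EF_Painting=14) = 14; EF_Trim work = 14+12 = 26
ES_Final inspection = max(EF_Insulation=8, EF_Drywall=11, EF_Flooring=15, EF_Trim work=26) = 26; EF_Final inspection = 26+8 = 34
Expected project duration μ = 34 days. Critical path: Painting → Trim work → Final inspection.

Variances on critical path: σ²_Painting=1.778, σ²_Trim work=2.778, σ²_Final inspection=0.111.
Largest is σ²_Trim work = 2.778.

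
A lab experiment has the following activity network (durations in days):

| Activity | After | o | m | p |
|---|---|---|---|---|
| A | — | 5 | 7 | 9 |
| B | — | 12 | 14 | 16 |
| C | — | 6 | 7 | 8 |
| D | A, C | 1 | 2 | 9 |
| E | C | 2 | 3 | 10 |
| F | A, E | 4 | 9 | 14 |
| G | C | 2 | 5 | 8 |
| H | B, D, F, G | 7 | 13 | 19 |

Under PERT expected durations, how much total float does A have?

te_A = (5 + 4·7 + 9)/6 = 42/6 = 7
te_B = (12 + 4·14 + 16)/6 = 84/6 = 14
te_C = (6 + 4·7 + 8)/6 = 42/6 = 7
te_D = (1 + 4·2 + 9)/6 = 18/6 = 3
te_E = (2 + 4·3 + 10)/6 = 24/6 = 4
te_F = (4 + 4·9 + 14)/6 = 54/6 = 9
te_G = (2 + 4·5 + 8)/6 = 30/6 = 5
te_H = (7 + 4·13 + 19)/6 = 78/6 = 13

Forward pass:
ES_A = 0; EF_A = 7
ES_B = 0; EF_B = 14
ES_C = 0; EF_C = 7
ES_D = max(EF_A=7, EF_C=7) = 7; EF_D = 7+3 = 10
ES_E = 7; EF_E = 7+4 = 11
ES_F = max(EF_A=7, EF_E=11) = 11; EF_F = 11+9 = 20
ES_G = 7; EF_G = 7+5 = 12
ES_H = max(EF_B=14, EF_D=10, EF_F=20, EF_G=12) = 20; EF_H = 20+13 = 33
Expected project duration μ = 33 days. Critical path: C → E → F → H.

Backward pass:
LF_H = 33; LS_H = 33−13 = 20
LF_G = LS_H = 20; LS_G = 20−5 = 15
LF_F = LS_H = 20; LS_F = 20−9 = 11
LF_E = LS_F = 11; LS_E = 11−4 = 7
LF_D = LS_H = 20; LS_D = 20−3 = 17
LF_C = min(LS_D=17, LS_E=7, LS_G=15) = 7; LS_C = 7−7 = 0
LF_B = LS_H = 20; LS_B = 20−14 = 6
LF_A = min(LS_D=17, LS_F=11) = 11; LS_A = 11−7 = 4
Slack_A = LS_A − ES_A = 4 − 0 = 4

4 days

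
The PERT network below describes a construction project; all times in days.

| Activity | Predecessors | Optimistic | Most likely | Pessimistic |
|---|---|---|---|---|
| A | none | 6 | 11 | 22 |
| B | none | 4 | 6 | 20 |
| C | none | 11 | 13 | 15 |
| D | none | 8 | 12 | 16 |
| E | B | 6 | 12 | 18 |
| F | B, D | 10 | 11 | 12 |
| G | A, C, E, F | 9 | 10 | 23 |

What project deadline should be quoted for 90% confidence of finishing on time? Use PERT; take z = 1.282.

38.5 days

te_A = (6 + 4·11 + 22)/6 = 72/6 = 12; σ²_A = ((22−6)/6)² = 7.111
te_B = (4 + 4·6 + 20)/6 = 48/6 = 8; σ²_B = ((20−4)/6)² = 7.111
te_C = (11 + 4·13 + 15)/6 = 78/6 = 13; σ²_C = ((15−11)/6)² = 0.444
te_D = (8 + 4·12 + 16)/6 = 72/6 = 12; σ²_D = ((16−8)/6)² = 1.778
te_E = (6 + 4·12 + 18)/6 = 72/6 = 12; σ²_E = ((18−6)/6)² = 4.000
te_F = (10 + 4·11 + 12)/6 = 66/6 = 11; σ²_F = ((12−10)/6)² = 0.111
te_G = (9 + 4·10 + 23)/6 = 72/6 = 12; σ²_G = ((23−9)/6)² = 5.444

Forward pass:
ES_A = 0; EF_A = 12
ES_B = 0; EF_B = 8
ES_C = 0; EF_C = 13
ES_D = 0; EF_D = 12
ES_E = 8; EF_E = 8+12 = 20
ES_F = max(EF_B=8, EF_D=12) = 12; EF_F = 12+11 = 23
ES_G = max(EF_A=12, EF_C=13, EF_E=20, EF_F=23) = 23; EF_G = 23+12 = 35
Expected project duration μ = 35 days. Critical path: D → F → G.

Variance along critical path = 1.778 + 0.111 + 5.444 = 7.333; σ = 2.708 days.
D = μ + z·σ = 35 + 1.282·2.708 = 38.5 days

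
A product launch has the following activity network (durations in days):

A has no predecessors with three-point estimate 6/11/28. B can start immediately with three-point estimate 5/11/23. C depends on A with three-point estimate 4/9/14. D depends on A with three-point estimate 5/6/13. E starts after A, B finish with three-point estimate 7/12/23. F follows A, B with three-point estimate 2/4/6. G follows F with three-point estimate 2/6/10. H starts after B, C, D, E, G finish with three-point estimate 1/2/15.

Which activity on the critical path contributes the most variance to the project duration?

te_A = (6 + 4·11 + 28)/6 = 78/6 = 13; σ²_A = ((28−6)/6)² = 13.444
te_B = (5 + 4·11 + 23)/6 = 72/6 = 12; σ²_B = ((23−5)/6)² = 9.000
te_C = (4 + 4·9 + 14)/6 = 54/6 = 9; σ²_C = ((14−4)/6)² = 2.778
te_D = (5 + 4·6 + 13)/6 = 42/6 = 7; σ²_D = ((13−5)/6)² = 1.778
te_E = (7 + 4·12 + 23)/6 = 78/6 = 13; σ²_E = ((23−7)/6)² = 7.111
te_F = (2 + 4·4 + 6)/6 = 24/6 = 4; σ²_F = ((6−2)/6)² = 0.444
te_G = (2 + 4·6 + 10)/6 = 36/6 = 6; σ²_G = ((10−2)/6)² = 1.778
te_H = (1 + 4·2 + 15)/6 = 24/6 = 4; σ²_H = ((15−1)/6)² = 5.444

Forward pass:
ES_A = 0; EF_A = 13
ES_B = 0; EF_B = 12
ES_C = 13; EF_C = 13+9 = 22
ES_D = 13; EF_D = 13+7 = 20
ES_E = max(EF_A=13, EF_B=12) = 13; EF_E = 13+13 = 26
ES_F = max(EF_A=13, EF_B=12) = 13; EF_F = 13+4 = 17
ES_G = 17; EF_G = 17+6 = 23
ES_H = max(EF_B=12, EF_C=22, EF_D=20, EF_E=26, EF_G=23) = 26; EF_H = 26+4 = 30
Expected project duration μ = 30 days. Critical path: A → E → H.

Variances on critical path: σ²_A=13.444, σ²_E=7.111, σ²_H=5.444.
Largest is σ²_A = 13.444.

A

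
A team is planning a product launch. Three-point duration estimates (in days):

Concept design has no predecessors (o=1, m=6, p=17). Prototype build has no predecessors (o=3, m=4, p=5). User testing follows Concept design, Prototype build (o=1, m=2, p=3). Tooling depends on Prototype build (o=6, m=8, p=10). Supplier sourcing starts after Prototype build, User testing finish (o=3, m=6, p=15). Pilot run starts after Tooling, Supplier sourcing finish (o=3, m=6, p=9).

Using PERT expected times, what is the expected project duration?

te_Concept design = (1 + 4·6 + 17)/6 = 42/6 = 7
te_Prototype build = (3 + 4·4 + 5)/6 = 24/6 = 4
te_User testing = (1 + 4·2 + 3)/6 = 12/6 = 2
te_Tooling = (6 + 4·8 + 10)/6 = 48/6 = 8
te_Supplier sourcing = (3 + 4·6 + 15)/6 = 42/6 = 7
te_Pilot run = (3 + 4·6 + 9)/6 = 36/6 = 6

Forward pass:
ES_Concept design = 0; EF_Concept design = 7
ES_Prototype build = 0; EF_Prototype build = 4
ES_User testing = max(EF_Concept design=7, EF_Prototype build=4) = 7; EF_User testing = 7+2 = 9
ES_Tooling = 4; EF_Tooling = 4+8 = 12
ES_Supplier sourcing = max(EF_Prototype build=4, EF_User testing=9) = 9; EF_Supplier sourcing = 9+7 = 16
ES_Pilot run = max(EF_Tooling=12, EF_Supplier sourcing=16) = 16; EF_Pilot run = 16+6 = 22
Expected project duration μ = 22 days. Critical path: Concept design → User testing → Supplier sourcing → Pilot run.

22 days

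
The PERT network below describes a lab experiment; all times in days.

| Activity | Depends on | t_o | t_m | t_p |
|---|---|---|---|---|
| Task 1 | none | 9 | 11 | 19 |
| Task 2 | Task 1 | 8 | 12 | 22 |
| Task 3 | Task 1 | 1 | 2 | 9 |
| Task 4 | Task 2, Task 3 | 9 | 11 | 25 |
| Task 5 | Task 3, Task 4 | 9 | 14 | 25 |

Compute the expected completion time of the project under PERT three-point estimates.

te_Task 1 = (9 + 4·11 + 19)/6 = 72/6 = 12
te_Task 2 = (8 + 4·12 + 22)/6 = 78/6 = 13
te_Task 3 = (1 + 4·2 + 9)/6 = 18/6 = 3
te_Task 4 = (9 + 4·11 + 25)/6 = 78/6 = 13
te_Task 5 = (9 + 4·14 + 25)/6 = 90/6 = 15

Forward pass:
ES_Task 1 = 0; EF_Task 1 = 12
ES_Task 2 = 12; EF_Task 2 = 12+13 = 25
ES_Task 3 = 12; EF_Task 3 = 12+3 = 15
ES_Task 4 = max(EF_Task 2=25, EF_Task 3=15) = 25; EF_Task 4 = 25+13 = 38
ES_Task 5 = max(EF_Task 3=15, EF_Task 4=38) = 38; EF_Task 5 = 38+15 = 53
Expected project duration μ = 53 days. Critical path: Task 1 → Task 2 → Task 4 → Task 5.

53 days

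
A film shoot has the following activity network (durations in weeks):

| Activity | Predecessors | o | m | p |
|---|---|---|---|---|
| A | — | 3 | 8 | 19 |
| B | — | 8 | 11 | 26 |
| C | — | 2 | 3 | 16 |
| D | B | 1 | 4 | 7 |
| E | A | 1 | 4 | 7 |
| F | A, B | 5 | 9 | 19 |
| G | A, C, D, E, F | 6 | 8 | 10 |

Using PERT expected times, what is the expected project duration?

te_A = (3 + 4·8 + 19)/6 = 54/6 = 9
te_B = (8 + 4·11 + 26)/6 = 78/6 = 13
te_C = (2 + 4·3 + 16)/6 = 30/6 = 5
te_D = (1 + 4·4 + 7)/6 = 24/6 = 4
te_E = (1 + 4·4 + 7)/6 = 24/6 = 4
te_F = (5 + 4·9 + 19)/6 = 60/6 = 10
te_G = (6 + 4·8 + 10)/6 = 48/6 = 8

Forward pass:
ES_A = 0; EF_A = 9
ES_B = 0; EF_B = 13
ES_C = 0; EF_C = 5
ES_D = 13; EF_D = 13+4 = 17
ES_E = 9; EF_E = 9+4 = 13
ES_F = max(EF_A=9, EF_B=13) = 13; EF_F = 13+10 = 23
ES_G = max(EF_A=9, EF_C=5, EF_D=17, EF_E=13, EF_F=23) = 23; EF_G = 23+8 = 31
Expected project duration μ = 31 weeks. Critical path: B → F → G.

31 weeks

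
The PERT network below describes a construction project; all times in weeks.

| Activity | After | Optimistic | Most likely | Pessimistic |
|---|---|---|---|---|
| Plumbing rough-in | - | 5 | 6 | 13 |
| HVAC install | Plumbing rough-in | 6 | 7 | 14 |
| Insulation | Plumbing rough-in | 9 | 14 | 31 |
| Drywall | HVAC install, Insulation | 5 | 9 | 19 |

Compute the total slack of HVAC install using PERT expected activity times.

8 weeks

te_Plumbing rough-in = (5 + 4·6 + 13)/6 = 42/6 = 7
te_HVAC install = (6 + 4·7 + 14)/6 = 48/6 = 8
te_Insulation = (9 + 4·14 + 31)/6 = 96/6 = 16
te_Drywall = (5 + 4·9 + 19)/6 = 60/6 = 10

Forward pass:
ES_Plumbing rough-in = 0; EF_Plumbing rough-in = 7
ES_HVAC install = 7; EF_HVAC install = 7+8 = 15
ES_Insulation = 7; EF_Insulation = 7+16 = 23
ES_Drywall = max(EF_HVAC install=15, EF_Insulation=23) = 23; EF_Drywall = 23+10 = 33
Expected project duration μ = 33 weeks. Critical path: Plumbing rough-in → Insulation → Drywall.

Backward pass:
LF_Drywall = 33; LS_Drywall = 33−10 = 23
LF_Insulation = LS_Drywall = 23; LS_Insulation = 23−16 = 7
LF_HVAC install = LS_Drywall = 23; LS_HVAC install = 23−8 = 15
LF_Plumbing rough-in = min(LS_HVAC install=15, LS_Insulation=7) = 7; LS_Plumbing rough-in = 7−7 = 0
Slack_HVAC install = LS_HVAC install − ES_HVAC install = 15 − 7 = 8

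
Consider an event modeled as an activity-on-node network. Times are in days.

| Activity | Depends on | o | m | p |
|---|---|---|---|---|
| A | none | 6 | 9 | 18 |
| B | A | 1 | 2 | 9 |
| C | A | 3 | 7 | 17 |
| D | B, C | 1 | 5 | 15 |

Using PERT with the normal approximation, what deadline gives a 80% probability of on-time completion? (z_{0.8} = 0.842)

te_A = (6 + 4·9 + 18)/6 = 60/6 = 10; σ²_A = ((18−6)/6)² = 4.000
te_B = (1 + 4·2 + 9)/6 = 18/6 = 3; σ²_B = ((9−1)/6)² = 1.778
te_C = (3 + 4·7 + 17)/6 = 48/6 = 8; σ²_C = ((17−3)/6)² = 5.444
te_D = (1 + 4·5 + 15)/6 = 36/6 = 6; σ²_D = ((15−1)/6)² = 5.444

Forward pass:
ES_A = 0; EF_A = 10
ES_B = 10; EF_B = 10+3 = 13
ES_C = 10; EF_C = 10+8 = 18
ES_D = max(EF_B=13, EF_C=18) = 18; EF_D = 18+6 = 24
Expected project duration μ = 24 days. Critical path: A → C → D.

Variance along critical path = 4.000 + 5.444 + 5.444 = 14.889; σ = 3.859 days.
D = μ + z·σ = 24 + 0.842·3.859 = 27.2 days

27.2 days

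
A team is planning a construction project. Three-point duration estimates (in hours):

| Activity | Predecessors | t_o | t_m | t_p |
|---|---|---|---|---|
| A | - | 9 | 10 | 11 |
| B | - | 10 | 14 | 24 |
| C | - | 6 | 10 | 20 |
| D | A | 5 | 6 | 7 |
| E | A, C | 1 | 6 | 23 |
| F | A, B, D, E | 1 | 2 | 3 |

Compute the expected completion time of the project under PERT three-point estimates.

te_A = (9 + 4·10 + 11)/6 = 60/6 = 10
te_B = (10 + 4·14 + 24)/6 = 90/6 = 15
te_C = (6 + 4·10 + 20)/6 = 66/6 = 11
te_D = (5 + 4·6 + 7)/6 = 36/6 = 6
te_E = (1 + 4·6 + 23)/6 = 48/6 = 8
te_F = (1 + 4·2 + 3)/6 = 12/6 = 2

Forward pass:
ES_A = 0; EF_A = 10
ES_B = 0; EF_B = 15
ES_C = 0; EF_C = 11
ES_D = 10; EF_D = 10+6 = 16
ES_E = max(EF_A=10, EF_C=11) = 11; EF_E = 11+8 = 19
ES_F = max(EF_A=10, EF_B=15, EF_D=16, EF_E=19) = 19; EF_F = 19+2 = 21
Expected project duration μ = 21 hours. Critical path: C → E → F.

21 hours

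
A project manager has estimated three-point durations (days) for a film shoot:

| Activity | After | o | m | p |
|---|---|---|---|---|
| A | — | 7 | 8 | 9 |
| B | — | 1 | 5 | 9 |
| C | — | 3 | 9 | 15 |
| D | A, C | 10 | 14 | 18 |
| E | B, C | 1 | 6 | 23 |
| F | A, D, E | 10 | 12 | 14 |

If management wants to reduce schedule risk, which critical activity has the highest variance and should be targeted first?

te_A = (7 + 4·8 + 9)/6 = 48/6 = 8; σ²_A = ((9−7)/6)² = 0.111
te_B = (1 + 4·5 + 9)/6 = 30/6 = 5; σ²_B = ((9−1)/6)² = 1.778
te_C = (3 + 4·9 + 15)/6 = 54/6 = 9; σ²_C = ((15−3)/6)² = 4.000
te_D = (10 + 4·14 + 18)/6 = 84/6 = 14; σ²_D = ((18−10)/6)² = 1.778
te_E = (1 + 4·6 + 23)/6 = 48/6 = 8; σ²_E = ((23−1)/6)² = 13.444
te_F = (10 + 4·12 + 14)/6 = 72/6 = 12; σ²_F = ((14−10)/6)² = 0.444

Forward pass:
ES_A = 0; EF_A = 8
ES_B = 0; EF_B = 5
ES_C = 0; EF_C = 9
ES_D = max(EF_A=8, EF_C=9) = 9; EF_D = 9+14 = 23
ES_E = max(EF_B=5, EF_C=9) = 9; EF_E = 9+8 = 17
ES_F = max(EF_A=8, EF_D=23, EF_E=17) = 23; EF_F = 23+12 = 35
Expected project duration μ = 35 days. Critical path: C → D → F.

Variances on critical path: σ²_C=4.000, σ²_D=1.778, σ²_F=0.444.
Largest is σ²_C = 4.000.

C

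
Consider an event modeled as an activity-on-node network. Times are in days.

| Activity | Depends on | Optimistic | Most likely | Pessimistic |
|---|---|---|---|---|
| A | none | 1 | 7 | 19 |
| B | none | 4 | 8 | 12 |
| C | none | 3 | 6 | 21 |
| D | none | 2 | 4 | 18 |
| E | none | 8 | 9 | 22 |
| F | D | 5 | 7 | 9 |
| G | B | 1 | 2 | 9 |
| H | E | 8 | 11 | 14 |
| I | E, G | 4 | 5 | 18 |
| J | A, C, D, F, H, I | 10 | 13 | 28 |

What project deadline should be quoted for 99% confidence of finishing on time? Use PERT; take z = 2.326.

46.1 days

te_A = (1 + 4·7 + 19)/6 = 48/6 = 8; σ²_A = ((19−1)/6)² = 9.000
te_B = (4 + 4·8 + 12)/6 = 48/6 = 8; σ²_B = ((12−4)/6)² = 1.778
te_C = (3 + 4·6 + 21)/6 = 48/6 = 8; σ²_C = ((21−3)/6)² = 9.000
te_D = (2 + 4·4 + 18)/6 = 36/6 = 6; σ²_D = ((18−2)/6)² = 7.111
te_E = (8 + 4·9 + 22)/6 = 66/6 = 11; σ²_E = ((22−8)/6)² = 5.444
te_F = (5 + 4·7 + 9)/6 = 42/6 = 7; σ²_F = ((9−5)/6)² = 0.444
te_G = (1 + 4·2 + 9)/6 = 18/6 = 3; σ²_G = ((9−1)/6)² = 1.778
te_H = (8 + 4·11 + 14)/6 = 66/6 = 11; σ²_H = ((14−8)/6)² = 1.000
te_I = (4 + 4·5 + 18)/6 = 42/6 = 7; σ²_I = ((18−4)/6)² = 5.444
te_J = (10 + 4·13 + 28)/6 = 90/6 = 15; σ²_J = ((28−10)/6)² = 9.000

Forward pass:
ES_A = 0; EF_A = 8
ES_B = 0; EF_B = 8
ES_C = 0; EF_C = 8
ES_D = 0; EF_D = 6
ES_E = 0; EF_E = 11
ES_F = 6; EF_F = 6+7 = 13
ES_G = 8; EF_G = 8+3 = 11
ES_H = 11; EF_H = 11+11 = 22
ES_I = max(EF_E=11, EF_G=11) = 11; EF_I = 11+7 = 18
ES_J = max(EF_A=8, EF_C=8, EF_D=6, EF_F=13, EF_H=22, EF_I=18) = 22; EF_J = 22+15 = 37
Expected project duration μ = 37 days. Critical path: E → H → J.

Variance along critical path = 5.444 + 1.000 + 9.000 = 15.444; σ = 3.930 days.
D = μ + z·σ = 37 + 2.326·3.930 = 46.1 days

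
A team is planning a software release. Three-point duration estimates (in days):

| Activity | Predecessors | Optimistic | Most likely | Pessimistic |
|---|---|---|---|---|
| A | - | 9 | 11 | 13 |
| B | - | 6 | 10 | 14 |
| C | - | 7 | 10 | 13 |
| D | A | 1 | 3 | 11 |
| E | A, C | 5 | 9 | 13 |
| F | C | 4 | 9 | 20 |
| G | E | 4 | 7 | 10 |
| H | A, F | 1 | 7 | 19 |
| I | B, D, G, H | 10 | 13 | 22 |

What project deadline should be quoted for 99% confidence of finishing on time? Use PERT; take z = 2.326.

te_A = (9 + 4·11 + 13)/6 = 66/6 = 11; σ²_A = ((13−9)/6)² = 0.444
te_B = (6 + 4·10 + 14)/6 = 60/6 = 10; σ²_B = ((14−6)/6)² = 1.778
te_C = (7 + 4·10 + 13)/6 = 60/6 = 10; σ²_C = ((13−7)/6)² = 1.000
te_D = (1 + 4·3 + 11)/6 = 24/6 = 4; σ²_D = ((11−1)/6)² = 2.778
te_E = (5 + 4·9 + 13)/6 = 54/6 = 9; σ²_E = ((13−5)/6)² = 1.778
te_F = (4 + 4·9 + 20)/6 = 60/6 = 10; σ²_F = ((20−4)/6)² = 7.111
te_G = (4 + 4·7 + 10)/6 = 42/6 = 7; σ²_G = ((10−4)/6)² = 1.000
te_H = (1 + 4·7 + 19)/6 = 48/6 = 8; σ²_H = ((19−1)/6)² = 9.000
te_I = (10 + 4·13 + 22)/6 = 84/6 = 14; σ²_I = ((22−10)/6)² = 4.000

Forward pass:
ES_A = 0; EF_A = 11
ES_B = 0; EF_B = 10
ES_C = 0; EF_C = 10
ES_D = 11; EF_D = 11+4 = 15
ES_E = max(EF_A=11, EF_C=10) = 11; EF_E = 11+9 = 20
ES_F = 10; EF_F = 10+10 = 20
ES_G = 20; EF_G = 20+7 = 27
ES_H = max(EF_A=11, EF_F=20) = 20; EF_H = 20+8 = 28
ES_I = max(EF_B=10, EF_D=15, EF_G=27, EF_H=28) = 28; EF_I = 28+14 = 42
Expected project duration μ = 42 days. Critical path: C → F → H → I.

Variance along critical path = 1.000 + 7.111 + 9.000 + 4.000 = 21.111; σ = 4.595 days.
D = μ + z·σ = 42 + 2.326·4.595 = 52.7 days

52.7 days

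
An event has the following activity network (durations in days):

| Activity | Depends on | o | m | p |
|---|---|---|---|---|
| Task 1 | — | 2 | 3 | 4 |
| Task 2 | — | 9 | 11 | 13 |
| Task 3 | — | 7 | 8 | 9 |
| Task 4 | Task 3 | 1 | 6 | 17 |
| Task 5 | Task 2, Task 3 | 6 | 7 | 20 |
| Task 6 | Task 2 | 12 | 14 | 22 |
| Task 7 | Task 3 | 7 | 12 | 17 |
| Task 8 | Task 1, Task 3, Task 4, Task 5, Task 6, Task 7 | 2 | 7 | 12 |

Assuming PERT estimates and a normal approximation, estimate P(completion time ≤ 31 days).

te_Task 1 = (2 + 4·3 + 4)/6 = 18/6 = 3; σ²_Task 1 = ((4−2)/6)² = 0.111
te_Task 2 = (9 + 4·11 + 13)/6 = 66/6 = 11; σ²_Task 2 = ((13−9)/6)² = 0.444
te_Task 3 = (7 + 4·8 + 9)/6 = 48/6 = 8; σ²_Task 3 = ((9−7)/6)² = 0.111
te_Task 4 = (1 + 4·6 + 17)/6 = 42/6 = 7; σ²_Task 4 = ((17−1)/6)² = 7.111
te_Task 5 = (6 + 4·7 + 20)/6 = 54/6 = 9; σ²_Task 5 = ((20−6)/6)² = 5.444
te_Task 6 = (12 + 4·14 + 22)/6 = 90/6 = 15; σ²_Task 6 = ((22−12)/6)² = 2.778
te_Task 7 = (7 + 4·12 + 17)/6 = 72/6 = 12; σ²_Task 7 = ((17−7)/6)² = 2.778
te_Task 8 = (2 + 4·7 + 12)/6 = 42/6 = 7; σ²_Task 8 = ((12−2)/6)² = 2.778

Forward pass:
ES_Task 1 = 0; EF_Task 1 = 3
ES_Task 2 = 0; EF_Task 2 = 11
ES_Task 3 = 0; EF_Task 3 = 8
ES_Task 4 = 8; EF_Task 4 = 8+7 = 15
ES_Task 5 = max(EF_Task 2=11, EF_Task 3=8) = 11; EF_Task 5 = 11+9 = 20
ES_Task 6 = 11; EF_Task 6 = 11+15 = 26
ES_Task 7 = 8; EF_Task 7 = 8+12 = 20
ES_Task 8 = max(EF_Task 1=3, EF_Task 3=8, EF_Task 4=15, EF_Task 5=20, EF_Task 6=26, EF_Task 7=20) = 26; EF_Task 8 = 26+7 = 33
Expected project duration μ = 33 days. Critical path: Task 2 → Task 6 → Task 8.

Variance along critical path = 0.444 + 2.778 + 2.778 = 6.000; σ = √6.000 = 2.449 days.
Z = (31 − 33) / 2.449 = -0.816
P(T ≤ 31) = Φ(-0.816) ≈ 0.207

0.207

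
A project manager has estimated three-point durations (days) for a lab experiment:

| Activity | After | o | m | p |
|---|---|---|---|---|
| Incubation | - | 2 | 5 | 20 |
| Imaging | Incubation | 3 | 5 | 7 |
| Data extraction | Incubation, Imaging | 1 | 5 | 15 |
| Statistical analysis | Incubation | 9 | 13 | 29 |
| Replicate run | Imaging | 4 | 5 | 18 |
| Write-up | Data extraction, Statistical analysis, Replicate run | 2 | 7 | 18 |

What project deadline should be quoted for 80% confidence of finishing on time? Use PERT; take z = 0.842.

34.4 days

te_Incubation = (2 + 4·5 + 20)/6 = 42/6 = 7; σ²_Incubation = ((20−2)/6)² = 9.000
te_Imaging = (3 + 4·5 + 7)/6 = 30/6 = 5; σ²_Imaging = ((7−3)/6)² = 0.444
te_Data extraction = (1 + 4·5 + 15)/6 = 36/6 = 6; σ²_Data extraction = ((15−1)/6)² = 5.444
te_Statistical analysis = (9 + 4·13 + 29)/6 = 90/6 = 15; σ²_Statistical analysis = ((29−9)/6)² = 11.111
te_Replicate run = (4 + 4·5 + 18)/6 = 42/6 = 7; σ²_Replicate run = ((18−4)/6)² = 5.444
te_Write-up = (2 + 4·7 + 18)/6 = 48/6 = 8; σ²_Write-up = ((18−2)/6)² = 7.111

Forward pass:
ES_Incubation = 0; EF_Incubation = 7
ES_Imaging = 7; EF_Imaging = 7+5 = 12
ES_Data extraction = max(EF_Incubation=7, EF_Imaging=12) = 12; EF_Data extraction = 12+6 = 18
ES_Statistical analysis = 7; EF_Statistical analysis = 7+15 = 22
ES_Replicate run = 12; EF_Replicate run = 12+7 = 19
ES_Write-up = max(EF_Data extraction=18, EF_Statistical analysis=22, EF_Replicate run=19) = 22; EF_Write-up = 22+8 = 30
Expected project duration μ = 30 days. Critical path: Incubation → Statistical analysis → Write-up.

Variance along critical path = 9.000 + 11.111 + 7.111 = 27.222; σ = 5.217 days.
D = μ + z·σ = 30 + 0.842·5.217 = 34.4 days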